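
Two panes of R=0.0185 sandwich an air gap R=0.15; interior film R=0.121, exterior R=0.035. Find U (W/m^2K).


Total thermal resistance (series):
  R_total = R_in + R_glass + R_air + R_glass + R_out
  R_total = 0.121 + 0.0185 + 0.15 + 0.0185 + 0.035 = 0.343 m^2K/W
U-value = 1 / R_total = 1 / 0.343 = 2.915 W/m^2K

2.915 W/m^2K


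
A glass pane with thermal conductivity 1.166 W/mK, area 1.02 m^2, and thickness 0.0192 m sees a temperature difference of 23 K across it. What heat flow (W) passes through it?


Fourier's law: Q = k * A * dT / t
  Q = 1.166 * 1.02 * 23 / 0.0192
  Q = 27.35436 / 0.0192 = 1424.7 W

1424.7 W


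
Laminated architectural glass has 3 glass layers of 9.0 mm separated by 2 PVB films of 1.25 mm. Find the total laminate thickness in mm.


Total thickness = glass contribution + PVB contribution
  Glass: 3 * 9.0 = 27.0 mm
  PVB: 2 * 1.25 = 2.5 mm
  Total = 27.0 + 2.5 = 29.5 mm

29.5 mm


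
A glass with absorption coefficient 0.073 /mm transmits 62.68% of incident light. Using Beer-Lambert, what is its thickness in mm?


Rearrange T = exp(-alpha * thickness):
  thickness = -ln(T) / alpha
  T = 62.68/100 = 0.6268
  ln(T) = -0.46713
  -ln(T) = 0.46713
  thickness = 0.46713 / 0.073 = 6.4 mm

6.4 mm


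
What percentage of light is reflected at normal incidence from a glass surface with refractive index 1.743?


Fresnel reflectance at normal incidence:
  R = ((n - 1)/(n + 1))^2
  (n - 1)/(n + 1) = (1.743 - 1)/(1.743 + 1) = 0.270871
  R = 0.270871^2 = 0.0733711
  R(%) = 0.0733711 * 100 = 7.337%

7.337%


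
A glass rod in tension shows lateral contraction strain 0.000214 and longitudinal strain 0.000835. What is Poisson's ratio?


Poisson's ratio: nu = lateral strain / axial strain
  nu = 0.000214 / 0.000835 = 0.2563

0.2563


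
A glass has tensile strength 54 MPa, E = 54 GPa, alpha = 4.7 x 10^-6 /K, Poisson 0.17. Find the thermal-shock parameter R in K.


Thermal shock resistance: R = sigma * (1 - nu) / (E * alpha)
  Numerator = 54 * (1 - 0.17) = 44.82
  Denominator = 54 * 1000 * (4.7 x 10^-6) = 0.2538
  R = 44.82 / 0.2538 = 176.6 K

176.6 K


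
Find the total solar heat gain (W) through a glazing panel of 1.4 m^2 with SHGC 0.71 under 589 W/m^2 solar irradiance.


Solar heat gain: Q = Area * SHGC * Irradiance
  Q = 1.4 * 0.71 * 589 = 585.5 W

585.5 W


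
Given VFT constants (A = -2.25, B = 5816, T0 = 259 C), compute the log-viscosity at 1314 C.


VFT equation: log(eta) = A + B / (T - T0)
  T - T0 = 1314 - 259 = 1055
  B / (T - T0) = 5816 / 1055 = 5.513
  log(eta) = -2.25 + 5.513 = 3.263

3.263


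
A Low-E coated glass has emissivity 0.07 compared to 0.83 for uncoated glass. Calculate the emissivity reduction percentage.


Percentage reduction = (1 - coated/uncoated) * 100
  Ratio = 0.07 / 0.83 = 0.0843
  Reduction = (1 - 0.0843) * 100 = 91.6%

91.6%


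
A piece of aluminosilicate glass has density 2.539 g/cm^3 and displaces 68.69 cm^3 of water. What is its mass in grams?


Rearrange rho = m / V:
  m = rho * V
  m = 2.539 * 68.69 = 174.404 g

174.404 g


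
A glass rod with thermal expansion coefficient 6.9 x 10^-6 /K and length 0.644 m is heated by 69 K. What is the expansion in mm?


Thermal expansion formula: dL = alpha * L0 * dT
  dL = (6.9 x 10^-6) * 0.644 * 69 = 0.00030661 m
Convert to mm: 0.00030661 * 1000 = 0.3066 mm

0.3066 mm


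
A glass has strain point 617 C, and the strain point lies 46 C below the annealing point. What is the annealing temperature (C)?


T_anneal = T_strain + gap:
  T_anneal = 617 + 46 = 663 C

663 C


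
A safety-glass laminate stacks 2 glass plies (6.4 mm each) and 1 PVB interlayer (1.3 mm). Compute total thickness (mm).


Total thickness = glass contribution + PVB contribution
  Glass: 2 * 6.4 = 12.8 mm
  PVB: 1 * 1.3 = 1.3 mm
  Total = 12.8 + 1.3 = 14.1 mm

14.1 mm


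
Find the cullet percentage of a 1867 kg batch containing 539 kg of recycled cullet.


Cullet ratio = (cullet mass / total batch mass) * 100
  Ratio = 539 / 1867 * 100 = 28.87%

28.87%


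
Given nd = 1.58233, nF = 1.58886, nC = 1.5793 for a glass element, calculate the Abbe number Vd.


Abbe number formula: Vd = (nd - 1) / (nF - nC)
  nd - 1 = 1.58233 - 1 = 0.58233
  nF - nC = 1.58886 - 1.5793 = 0.00956
  Vd = 0.58233 / 0.00956 = 60.91

60.91


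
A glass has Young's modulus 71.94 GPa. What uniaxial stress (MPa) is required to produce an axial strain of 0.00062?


Rearrange E = sigma / epsilon:
  sigma = E * epsilon
  E (MPa) = 71.94 * 1000 = 71940
  sigma = 71940 * 0.00062 = 44.6 MPa

44.6 MPa


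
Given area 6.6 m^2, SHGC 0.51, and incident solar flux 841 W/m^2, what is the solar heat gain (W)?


Solar heat gain: Q = Area * SHGC * Irradiance
  Q = 6.6 * 0.51 * 841 = 2830.8 W

2830.8 W


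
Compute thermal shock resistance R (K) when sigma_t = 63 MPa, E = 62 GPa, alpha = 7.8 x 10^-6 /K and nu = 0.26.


Thermal shock resistance: R = sigma * (1 - nu) / (E * alpha)
  Numerator = 63 * (1 - 0.26) = 46.62
  Denominator = 62 * 1000 * (7.8 x 10^-6) = 0.4836
  R = 46.62 / 0.4836 = 96.4 K

96.4 K


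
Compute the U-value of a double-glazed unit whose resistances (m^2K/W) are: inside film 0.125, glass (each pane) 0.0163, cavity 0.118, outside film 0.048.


Total thermal resistance (series):
  R_total = R_in + R_glass + R_air + R_glass + R_out
  R_total = 0.125 + 0.0163 + 0.118 + 0.0163 + 0.048 = 0.3236 m^2K/W
U-value = 1 / R_total = 1 / 0.3236 = 3.09 W/m^2K

3.09 W/m^2K


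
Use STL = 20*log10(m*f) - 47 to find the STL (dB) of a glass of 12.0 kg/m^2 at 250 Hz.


Mass law: STL = 20 * log10(m * f) - 47
  m * f = 12.0 * 250 = 3000
  log10(3000) = 3.47712
  STL = 20 * 3.47712 - 47 = 69.5424 - 47 = 22.5 dB

22.5 dB


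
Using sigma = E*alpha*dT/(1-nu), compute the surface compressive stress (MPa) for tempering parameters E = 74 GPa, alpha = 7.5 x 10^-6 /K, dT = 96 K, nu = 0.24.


Tempering stress: sigma = E * alpha * dT / (1 - nu)
  E (MPa) = 74 * 1000 = 74000
  Numerator = 74000 * (7.5 x 10^-6) * 96 = 53.28
  Denominator = 1 - 0.24 = 0.76
  sigma = 53.28 / 0.76 = 70.1 MPa

70.1 MPa


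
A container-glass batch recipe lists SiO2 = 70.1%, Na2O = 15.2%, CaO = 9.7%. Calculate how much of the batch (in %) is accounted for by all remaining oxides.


Sum the three major oxides:
  SiO2 + Na2O + CaO = 70.1 + 15.2 + 9.7 = 95.0%
Subtract from 100%:
  Others = 100 - 95.0 = 5.0%

5.0%


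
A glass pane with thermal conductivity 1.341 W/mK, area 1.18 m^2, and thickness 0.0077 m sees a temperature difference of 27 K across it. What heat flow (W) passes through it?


Fourier's law: Q = k * A * dT / t
  Q = 1.341 * 1.18 * 27 / 0.0077
  Q = 42.72426 / 0.0077 = 5548.6 W

5548.6 W


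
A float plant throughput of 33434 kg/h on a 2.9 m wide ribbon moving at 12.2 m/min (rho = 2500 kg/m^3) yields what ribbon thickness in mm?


Ribbon cross-section from mass balance:
  Volume rate = throughput / density = 33434 / 2500 = 13.3736 m^3/h
  thickness = volume rate / (speed * 60 * width), i.e.
  thickness = throughput / (60 * speed * width * density) * 1000
  thickness = 33434 / (60 * 12.2 * 2.9 * 2500) * 1000 = 6.3 mm

6.3 mm


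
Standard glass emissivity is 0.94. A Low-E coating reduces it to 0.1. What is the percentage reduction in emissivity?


Percentage reduction = (1 - coated/uncoated) * 100
  Ratio = 0.1 / 0.94 = 0.1064
  Reduction = (1 - 0.1064) * 100 = 89.4%

89.4%


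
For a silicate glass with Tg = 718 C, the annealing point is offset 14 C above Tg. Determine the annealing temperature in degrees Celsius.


The annealing temperature is Tg plus the offset:
  T_anneal = 718 + 14 = 732 C

732 C


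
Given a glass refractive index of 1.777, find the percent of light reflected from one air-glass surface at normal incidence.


Fresnel reflectance at normal incidence:
  R = ((n - 1)/(n + 1))^2
  (n - 1)/(n + 1) = (1.777 - 1)/(1.777 + 1) = 0.279798
  R = 0.279798^2 = 0.0782869
  R(%) = 0.0782869 * 100 = 7.829%

7.829%


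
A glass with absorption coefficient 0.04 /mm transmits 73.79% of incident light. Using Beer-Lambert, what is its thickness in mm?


Rearrange T = exp(-alpha * thickness):
  thickness = -ln(T) / alpha
  T = 73.79/100 = 0.7379
  ln(T) = -0.30395
  -ln(T) = 0.30395
  thickness = 0.30395 / 0.04 = 7.6 mm

7.6 mm


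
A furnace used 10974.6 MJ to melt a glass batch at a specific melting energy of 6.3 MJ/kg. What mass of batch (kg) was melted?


Rearrange E = m * s for m:
  m = E / s
  m = 10974.6 / 6.3 = 1742.0 kg

1742.0 kg


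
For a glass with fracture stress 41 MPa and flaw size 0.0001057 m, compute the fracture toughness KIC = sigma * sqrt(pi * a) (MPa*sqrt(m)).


Fracture toughness: KIC = sigma * sqrt(pi * a)
  pi * a = pi * 0.0001057 = 0.000332066
  sqrt(pi * a) = 0.018223
  KIC = 41 * 0.018223 = 0.747 MPa*sqrt(m)

0.747 MPa*sqrt(m)


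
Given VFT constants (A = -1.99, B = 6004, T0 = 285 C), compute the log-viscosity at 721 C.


VFT equation: log(eta) = A + B / (T - T0)
  T - T0 = 721 - 285 = 436
  B / (T - T0) = 6004 / 436 = 13.771
  log(eta) = -1.99 + 13.771 = 11.781

11.781


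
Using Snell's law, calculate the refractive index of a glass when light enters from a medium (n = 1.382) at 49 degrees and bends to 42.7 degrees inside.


Apply Snell's law: n1 * sin(theta1) = n2 * sin(theta2)
  n2 = n1 * sin(theta1) / sin(theta2)
  sin(49) = 0.75471
  sin(42.7) = 0.67816
  n2 = 1.382 * 0.75471 / 0.67816 = 1.538

1.538


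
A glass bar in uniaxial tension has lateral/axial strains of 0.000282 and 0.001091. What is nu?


Poisson's ratio: nu = lateral strain / axial strain
  nu = 0.000282 / 0.001091 = 0.2585

0.2585


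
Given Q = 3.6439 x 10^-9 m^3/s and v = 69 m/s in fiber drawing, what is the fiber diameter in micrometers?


Cross-sectional area from continuity:
  A = Q / v = 3.6439 x 10^-9 / 69 = 5.281014 x 10^-11 m^2
Diameter from circular cross-section:
  d = sqrt(4A / pi) * 10^6 (m -> um)
  d = sqrt(4 * 5.281014 x 10^-11 / pi) * 10^6 = 8.2 um

8.2 um


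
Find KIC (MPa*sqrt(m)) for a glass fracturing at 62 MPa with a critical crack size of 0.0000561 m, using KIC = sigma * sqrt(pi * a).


Fracture toughness: KIC = sigma * sqrt(pi * a)
  pi * a = pi * 0.0000561 = 0.000176243
  sqrt(pi * a) = 0.013276
  KIC = 62 * 0.013276 = 0.823 MPa*sqrt(m)

0.823 MPa*sqrt(m)


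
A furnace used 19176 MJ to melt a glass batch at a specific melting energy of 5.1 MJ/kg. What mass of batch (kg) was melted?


Rearrange E = m * s for m:
  m = E / s
  m = 19176 / 5.1 = 3760.0 kg

3760.0 kg


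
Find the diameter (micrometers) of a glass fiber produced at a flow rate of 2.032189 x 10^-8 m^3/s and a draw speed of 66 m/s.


Cross-sectional area from continuity:
  A = Q / v = 2.032189 x 10^-8 / 66 = 3.079074 x 10^-10 m^2
Diameter from circular cross-section:
  d = sqrt(4A / pi) * 10^6 (m -> um)
  d = sqrt(4 * 3.079074 x 10^-10 / pi) * 10^6 = 19.8 um

19.8 um


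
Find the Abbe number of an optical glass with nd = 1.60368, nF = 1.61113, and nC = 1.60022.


Abbe number formula: Vd = (nd - 1) / (nF - nC)
  nd - 1 = 1.60368 - 1 = 0.60368
  nF - nC = 1.61113 - 1.60022 = 0.01091
  Vd = 0.60368 / 0.01091 = 55.33

55.33


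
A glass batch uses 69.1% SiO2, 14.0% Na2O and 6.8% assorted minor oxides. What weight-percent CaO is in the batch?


Pieces sum to 100%:
  CaO = 100 - (SiO2 + Na2O + others)
  CaO = 100 - (69.1 + 14.0 + 6.8) = 10.1%

10.1%


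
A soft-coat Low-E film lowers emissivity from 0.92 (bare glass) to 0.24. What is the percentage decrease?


Percentage reduction = (1 - coated/uncoated) * 100
  Ratio = 0.24 / 0.92 = 0.2609
  Reduction = (1 - 0.2609) * 100 = 73.9%

73.9%


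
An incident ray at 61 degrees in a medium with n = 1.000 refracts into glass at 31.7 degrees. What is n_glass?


Apply Snell's law: n1 * sin(theta1) = n2 * sin(theta2)
  n2 = n1 * sin(theta1) / sin(theta2)
  sin(61) = 0.87462
  sin(31.7) = 0.525472
  n2 = 1.000 * 0.87462 / 0.525472 = 1.6644

1.6644


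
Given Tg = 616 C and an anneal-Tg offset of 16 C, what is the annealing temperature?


The annealing temperature is Tg plus the offset:
  T_anneal = 616 + 16 = 632 C

632 C


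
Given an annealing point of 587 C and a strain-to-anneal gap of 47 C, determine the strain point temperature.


Strain point = annealing point - difference:
  T_strain = 587 - 47 = 540 C

540 C


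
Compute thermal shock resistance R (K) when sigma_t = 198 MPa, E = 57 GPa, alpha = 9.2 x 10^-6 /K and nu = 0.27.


Thermal shock resistance: R = sigma * (1 - nu) / (E * alpha)
  Numerator = 198 * (1 - 0.27) = 144.54
  Denominator = 57 * 1000 * (9.2 x 10^-6) = 0.5244
  R = 144.54 / 0.5244 = 275.6 K

275.6 K


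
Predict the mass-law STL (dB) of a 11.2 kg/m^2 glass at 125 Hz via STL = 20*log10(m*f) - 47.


Mass law: STL = 20 * log10(m * f) - 47
  m * f = 11.2 * 125 = 1400
  log10(1400) = 3.14613
  STL = 20 * 3.14613 - 47 = 62.9226 - 47 = 15.9 dB

15.9 dB


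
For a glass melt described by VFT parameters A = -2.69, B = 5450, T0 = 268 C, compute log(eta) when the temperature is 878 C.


VFT equation: log(eta) = A + B / (T - T0)
  T - T0 = 878 - 268 = 610
  B / (T - T0) = 5450 / 610 = 8.934
  log(eta) = -2.69 + 8.934 = 6.244

6.244


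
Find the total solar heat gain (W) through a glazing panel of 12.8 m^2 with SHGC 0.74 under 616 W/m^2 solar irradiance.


Solar heat gain: Q = Area * SHGC * Irradiance
  Q = 12.8 * 0.74 * 616 = 5834.8 W

5834.8 W


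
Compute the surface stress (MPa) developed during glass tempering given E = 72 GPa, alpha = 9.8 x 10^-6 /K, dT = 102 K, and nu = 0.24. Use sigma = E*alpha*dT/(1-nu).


Tempering stress: sigma = E * alpha * dT / (1 - nu)
  E (MPa) = 72 * 1000 = 72000
  Numerator = 72000 * (9.8 x 10^-6) * 102 = 71.9712
  Denominator = 1 - 0.24 = 0.76
  sigma = 71.9712 / 0.76 = 94.7 MPa

94.7 MPa


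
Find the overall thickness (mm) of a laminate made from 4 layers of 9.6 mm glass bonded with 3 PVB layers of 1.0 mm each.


Total thickness = glass contribution + PVB contribution
  Glass: 4 * 9.6 = 38.4 mm
  PVB: 3 * 1.0 = 3.0 mm
  Total = 38.4 + 3.0 = 41.4 mm

41.4 mm


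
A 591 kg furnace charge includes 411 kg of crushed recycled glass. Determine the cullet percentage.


Cullet ratio = (cullet mass / total batch mass) * 100
  Ratio = 411 / 591 * 100 = 69.54%

69.54%


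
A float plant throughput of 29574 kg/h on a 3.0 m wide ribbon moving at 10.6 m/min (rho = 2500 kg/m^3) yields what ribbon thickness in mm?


Ribbon cross-section from mass balance:
  Volume rate = throughput / density = 29574 / 2500 = 11.8296 m^3/h
  thickness = volume rate / (speed * 60 * width), i.e.
  thickness = throughput / (60 * speed * width * density) * 1000
  thickness = 29574 / (60 * 10.6 * 3.0 * 2500) * 1000 = 6.2 mm

6.2 mm


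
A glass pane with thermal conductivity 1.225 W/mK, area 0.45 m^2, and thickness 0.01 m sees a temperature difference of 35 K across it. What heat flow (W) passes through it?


Fourier's law: Q = k * A * dT / t
  Q = 1.225 * 0.45 * 35 / 0.01
  Q = 19.29375 / 0.01 = 1929.4 W

1929.4 W


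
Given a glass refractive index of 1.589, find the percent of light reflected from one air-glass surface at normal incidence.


Fresnel reflectance at normal incidence:
  R = ((n - 1)/(n + 1))^2
  (n - 1)/(n + 1) = (1.589 - 1)/(1.589 + 1) = 0.227501
  R = 0.227501^2 = 0.0517567
  R(%) = 0.0517567 * 100 = 5.176%

5.176%


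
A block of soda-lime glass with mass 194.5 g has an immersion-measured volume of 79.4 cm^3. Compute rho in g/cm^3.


Use the definition of density:
  rho = mass / volume
  rho = 194.5 / 79.4 = 2.45 g/cm^3

2.45 g/cm^3


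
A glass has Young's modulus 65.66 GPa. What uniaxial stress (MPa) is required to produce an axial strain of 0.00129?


Rearrange E = sigma / epsilon:
  sigma = E * epsilon
  E (MPa) = 65.66 * 1000 = 65660
  sigma = 65660 * 0.00129 = 84.7 MPa

84.7 MPa


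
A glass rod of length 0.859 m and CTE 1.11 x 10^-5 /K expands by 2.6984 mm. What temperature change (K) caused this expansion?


Rearrange dL = alpha * L0 * dT for dT:
  dT = dL / (alpha * L0)
  dL (m) = 2.6984 / 1000 = 0.0026984
  dT = 0.0026984 / ((1.11 x 10^-5) * 0.859) = 283.0 K

283.0 K


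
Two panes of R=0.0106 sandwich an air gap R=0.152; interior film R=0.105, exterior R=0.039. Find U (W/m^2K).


Total thermal resistance (series):
  R_total = R_in + R_glass + R_air + R_glass + R_out
  R_total = 0.105 + 0.0106 + 0.152 + 0.0106 + 0.039 = 0.3172 m^2K/W
U-value = 1 / R_total = 1 / 0.3172 = 3.153 W/m^2K

3.153 W/m^2K


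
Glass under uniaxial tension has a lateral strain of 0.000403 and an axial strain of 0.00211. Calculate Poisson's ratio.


Poisson's ratio: nu = lateral strain / axial strain
  nu = 0.000403 / 0.00211 = 0.191

0.191


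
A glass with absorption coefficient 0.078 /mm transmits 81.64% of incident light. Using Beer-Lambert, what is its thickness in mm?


Rearrange T = exp(-alpha * thickness):
  thickness = -ln(T) / alpha
  T = 81.64/100 = 0.8164
  ln(T) = -0.20285
  -ln(T) = 0.20285
  thickness = 0.20285 / 0.078 = 2.6 mm

2.6 mm


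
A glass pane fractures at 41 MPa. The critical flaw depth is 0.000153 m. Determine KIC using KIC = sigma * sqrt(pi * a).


Fracture toughness: KIC = sigma * sqrt(pi * a)
  pi * a = pi * 0.000153 = 0.000480664
  sqrt(pi * a) = 0.021924
  KIC = 41 * 0.021924 = 0.899 MPa*sqrt(m)

0.899 MPa*sqrt(m)


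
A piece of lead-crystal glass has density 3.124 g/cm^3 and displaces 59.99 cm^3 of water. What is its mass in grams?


Rearrange rho = m / V:
  m = rho * V
  m = 3.124 * 59.99 = 187.409 g

187.409 g


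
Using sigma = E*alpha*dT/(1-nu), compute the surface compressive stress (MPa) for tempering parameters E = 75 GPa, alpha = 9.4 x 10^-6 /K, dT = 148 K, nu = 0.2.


Tempering stress: sigma = E * alpha * dT / (1 - nu)
  E (MPa) = 75 * 1000 = 75000
  Numerator = 75000 * (9.4 x 10^-6) * 148 = 104.34
  Denominator = 1 - 0.2 = 0.8
  sigma = 104.34 / 0.8 = 130.4 MPa

130.4 MPa


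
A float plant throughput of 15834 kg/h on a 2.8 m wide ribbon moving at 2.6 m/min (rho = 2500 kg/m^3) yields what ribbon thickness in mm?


Ribbon cross-section from mass balance:
  Volume rate = throughput / density = 15834 / 2500 = 6.3336 m^3/h
  thickness = volume rate / (speed * 60 * width), i.e.
  thickness = throughput / (60 * speed * width * density) * 1000
  thickness = 15834 / (60 * 2.6 * 2.8 * 2500) * 1000 = 14.5 mm

14.5 mm


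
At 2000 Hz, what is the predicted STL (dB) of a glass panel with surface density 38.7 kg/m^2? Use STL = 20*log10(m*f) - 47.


Mass law: STL = 20 * log10(m * f) - 47
  m * f = 38.7 * 2000 = 77400
  log10(77400) = 4.88874
  STL = 20 * 4.88874 - 47 = 97.7748 - 47 = 50.8 dB

50.8 dB


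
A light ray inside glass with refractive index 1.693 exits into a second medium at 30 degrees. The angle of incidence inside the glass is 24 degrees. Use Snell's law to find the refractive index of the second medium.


Apply Snell's law: n1 * sin(theta1) = n2 * sin(theta2)
  n2 = n1 * sin(theta1) / sin(theta2)
  sin(24) = 0.406737
  sin(30) = 0.5
  n2 = 1.693 * 0.406737 / 0.5 = 1.3772

1.3772


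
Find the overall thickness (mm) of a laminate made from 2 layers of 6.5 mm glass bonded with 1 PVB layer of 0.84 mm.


Total thickness = glass contribution + PVB contribution
  Glass: 2 * 6.5 = 13.0 mm
  PVB: 1 * 0.84 = 0.84 mm
  Total = 13.0 + 0.84 = 13.84 mm

13.84 mm


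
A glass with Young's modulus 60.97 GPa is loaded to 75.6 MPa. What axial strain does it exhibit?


Rearrange E = sigma / epsilon:
  epsilon = sigma / E
  E (MPa) = 60.97 * 1000 = 60970
  epsilon = 75.6 / 60970 = 0.00124

0.00124


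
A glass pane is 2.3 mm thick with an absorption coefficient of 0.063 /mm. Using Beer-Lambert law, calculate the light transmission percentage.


Beer-Lambert law: T = exp(-alpha * thickness)
  exponent = -0.063 * 2.3 = -0.1449
  T = exp(-0.1449) = 0.8651
  Percentage = 0.8651 * 100 = 86.51%

86.51%


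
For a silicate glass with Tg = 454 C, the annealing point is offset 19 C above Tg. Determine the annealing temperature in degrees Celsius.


The annealing temperature is Tg plus the offset:
  T_anneal = 454 + 19 = 473 C

473 C


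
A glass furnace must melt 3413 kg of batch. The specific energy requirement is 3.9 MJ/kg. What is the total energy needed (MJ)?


Total energy = mass * specific energy
  E = 3413 * 3.9 = 13310.7 MJ

13310.7 MJ


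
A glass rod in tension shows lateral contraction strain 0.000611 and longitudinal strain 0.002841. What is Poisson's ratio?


Poisson's ratio: nu = lateral strain / axial strain
  nu = 0.000611 / 0.002841 = 0.2151

0.2151


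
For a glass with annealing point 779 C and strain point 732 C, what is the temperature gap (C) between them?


Gap = T_anneal - T_strain:
  gap = 779 - 732 = 47 C

47 C


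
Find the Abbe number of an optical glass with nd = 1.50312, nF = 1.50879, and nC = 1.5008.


Abbe number formula: Vd = (nd - 1) / (nF - nC)
  nd - 1 = 1.50312 - 1 = 0.50312
  nF - nC = 1.50879 - 1.5008 = 0.00799
  Vd = 0.50312 / 0.00799 = 62.97

62.97


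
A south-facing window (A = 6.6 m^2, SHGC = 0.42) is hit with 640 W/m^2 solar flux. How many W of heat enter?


Solar heat gain: Q = Area * SHGC * Irradiance
  Q = 6.6 * 0.42 * 640 = 1774.1 W

1774.1 W


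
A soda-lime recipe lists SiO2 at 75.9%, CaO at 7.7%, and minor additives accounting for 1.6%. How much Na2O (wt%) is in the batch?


Pieces sum to 100%:
  Na2O = 100 - (SiO2 + CaO + others)
  Na2O = 100 - (75.9 + 7.7 + 1.6) = 14.8%

14.8%


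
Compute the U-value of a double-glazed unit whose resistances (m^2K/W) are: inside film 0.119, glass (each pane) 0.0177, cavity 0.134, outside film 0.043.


Total thermal resistance (series):
  R_total = R_in + R_glass + R_air + R_glass + R_out
  R_total = 0.119 + 0.0177 + 0.134 + 0.0177 + 0.043 = 0.3314 m^2K/W
U-value = 1 / R_total = 1 / 0.3314 = 3.018 W/m^2K

3.018 W/m^2K


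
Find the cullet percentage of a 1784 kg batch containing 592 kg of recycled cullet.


Cullet ratio = (cullet mass / total batch mass) * 100
  Ratio = 592 / 1784 * 100 = 33.18%

33.18%


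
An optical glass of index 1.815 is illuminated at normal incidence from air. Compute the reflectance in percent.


Fresnel reflectance at normal incidence:
  R = ((n - 1)/(n + 1))^2
  (n - 1)/(n + 1) = (1.815 - 1)/(1.815 + 1) = 0.28952
  R = 0.28952^2 = 0.0838218
  R(%) = 0.0838218 * 100 = 8.382%

8.382%


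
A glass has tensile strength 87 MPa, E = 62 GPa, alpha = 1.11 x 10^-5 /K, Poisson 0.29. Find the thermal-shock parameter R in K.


Thermal shock resistance: R = sigma * (1 - nu) / (E * alpha)
  Numerator = 87 * (1 - 0.29) = 61.77
  Denominator = 62 * 1000 * (1.11 x 10^-5) = 0.6882
  R = 61.77 / 0.6882 = 89.8 K

89.8 K


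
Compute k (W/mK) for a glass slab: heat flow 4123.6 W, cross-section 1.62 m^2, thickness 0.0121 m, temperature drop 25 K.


Fourier's law rearranged: k = Q * t / (A * dT)
  Numerator = 4123.6 * 0.0121 = 49.89556
  Denominator = 1.62 * 25 = 40.5
  k = 49.89556 / 40.5 = 1.232 W/mK

1.232 W/mK


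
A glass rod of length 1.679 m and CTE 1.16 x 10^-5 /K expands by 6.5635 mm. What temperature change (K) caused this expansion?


Rearrange dL = alpha * L0 * dT for dT:
  dT = dL / (alpha * L0)
  dL (m) = 6.5635 / 1000 = 0.0065635
  dT = 0.0065635 / ((1.16 x 10^-5) * 1.679) = 337.0 K

337.0 K


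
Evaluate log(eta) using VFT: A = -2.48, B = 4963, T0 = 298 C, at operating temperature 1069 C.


VFT equation: log(eta) = A + B / (T - T0)
  T - T0 = 1069 - 298 = 771
  B / (T - T0) = 4963 / 771 = 6.437
  log(eta) = -2.48 + 6.437 = 3.957

3.957


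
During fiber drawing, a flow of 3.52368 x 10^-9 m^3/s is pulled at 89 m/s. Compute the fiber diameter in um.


Cross-sectional area from continuity:
  A = Q / v = 3.52368 x 10^-9 / 89 = 3.959191 x 10^-11 m^2
Diameter from circular cross-section:
  d = sqrt(4A / pi) * 10^6 (m -> um)
  d = sqrt(4 * 3.959191 x 10^-11 / pi) * 10^6 = 7.1 um

7.1 um


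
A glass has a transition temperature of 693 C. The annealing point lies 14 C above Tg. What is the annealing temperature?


The annealing temperature is Tg plus the offset:
  T_anneal = 693 + 14 = 707 C

707 C


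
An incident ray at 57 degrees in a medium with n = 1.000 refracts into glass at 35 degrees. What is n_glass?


Apply Snell's law: n1 * sin(theta1) = n2 * sin(theta2)
  n2 = n1 * sin(theta1) / sin(theta2)
  sin(57) = 0.838671
  sin(35) = 0.573576
  n2 = 1.000 * 0.838671 / 0.573576 = 1.4622

1.4622


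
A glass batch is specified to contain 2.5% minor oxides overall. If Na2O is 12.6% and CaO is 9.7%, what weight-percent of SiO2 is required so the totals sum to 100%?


Known pieces sum to 100%:
  SiO2 = 100 - (others + Na2O + CaO)
  SiO2 = 100 - (2.5 + 12.6 + 9.7) = 75.2%

75.2%


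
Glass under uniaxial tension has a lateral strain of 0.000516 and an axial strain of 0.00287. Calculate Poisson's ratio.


Poisson's ratio: nu = lateral strain / axial strain
  nu = 0.000516 / 0.00287 = 0.1798

0.1798


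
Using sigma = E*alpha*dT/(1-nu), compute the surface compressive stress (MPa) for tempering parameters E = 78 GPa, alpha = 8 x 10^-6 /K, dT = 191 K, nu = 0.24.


Tempering stress: sigma = E * alpha * dT / (1 - nu)
  E (MPa) = 78 * 1000 = 78000
  Numerator = 78000 * (8 x 10^-6) * 191 = 119.184
  Denominator = 1 - 0.24 = 0.76
  sigma = 119.184 / 0.76 = 156.8 MPa

156.8 MPa


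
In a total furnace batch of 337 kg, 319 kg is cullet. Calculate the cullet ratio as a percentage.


Cullet ratio = (cullet mass / total batch mass) * 100
  Ratio = 319 / 337 * 100 = 94.66%

94.66%


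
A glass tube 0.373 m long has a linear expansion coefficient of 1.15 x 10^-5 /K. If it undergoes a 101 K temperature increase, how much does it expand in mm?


Thermal expansion formula: dL = alpha * L0 * dT
  dL = (1.15 x 10^-5) * 0.373 * 101 = 0.00043324 m
Convert to mm: 0.00043324 * 1000 = 0.4332 mm

0.4332 mm


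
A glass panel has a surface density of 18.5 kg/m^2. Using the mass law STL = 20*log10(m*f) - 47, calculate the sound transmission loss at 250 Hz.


Mass law: STL = 20 * log10(m * f) - 47
  m * f = 18.5 * 250 = 4625
  log10(4625) = 3.66511
  STL = 20 * 3.66511 - 47 = 73.3022 - 47 = 26.3 dB

26.3 dB


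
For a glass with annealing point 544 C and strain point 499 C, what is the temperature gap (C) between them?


Gap = T_anneal - T_strain:
  gap = 544 - 499 = 45 C

45 C


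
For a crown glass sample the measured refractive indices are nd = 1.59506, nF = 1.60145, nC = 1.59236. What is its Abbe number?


Abbe number formula: Vd = (nd - 1) / (nF - nC)
  nd - 1 = 1.59506 - 1 = 0.59506
  nF - nC = 1.60145 - 1.59236 = 0.00909
  Vd = 0.59506 / 0.00909 = 65.46

65.46


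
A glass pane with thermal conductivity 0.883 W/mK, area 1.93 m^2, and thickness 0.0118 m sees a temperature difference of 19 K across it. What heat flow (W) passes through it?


Fourier's law: Q = k * A * dT / t
  Q = 0.883 * 1.93 * 19 / 0.0118
  Q = 32.37961 / 0.0118 = 2744 W

2744 W


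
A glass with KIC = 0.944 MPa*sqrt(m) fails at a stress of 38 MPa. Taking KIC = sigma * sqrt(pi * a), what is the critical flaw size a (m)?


Rearrange KIC = sigma * sqrt(pi * a):
  sqrt(pi * a) = KIC / sigma
  sqrt(pi * a) = 0.944 / 38 = 0.024842
  a = (KIC / sigma)^2 / pi
  a = 0.024842^2 / pi = 0.0001964 m

0.0001964 m


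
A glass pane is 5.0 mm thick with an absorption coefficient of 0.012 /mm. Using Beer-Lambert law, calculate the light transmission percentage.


Beer-Lambert law: T = exp(-alpha * thickness)
  exponent = -0.012 * 5.0 = -0.06
  T = exp(-0.06) = 0.9418
  Percentage = 0.9418 * 100 = 94.18%

94.18%


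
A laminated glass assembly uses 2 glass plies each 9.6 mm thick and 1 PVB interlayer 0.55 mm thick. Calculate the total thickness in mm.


Total thickness = glass contribution + PVB contribution
  Glass: 2 * 9.6 = 19.2 mm
  PVB: 1 * 0.55 = 0.55 mm
  Total = 19.2 + 0.55 = 19.75 mm

19.75 mm


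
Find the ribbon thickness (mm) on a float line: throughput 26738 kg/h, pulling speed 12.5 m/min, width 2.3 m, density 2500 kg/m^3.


Ribbon cross-section from mass balance:
  Volume rate = throughput / density = 26738 / 2500 = 10.6952 m^3/h
  thickness = volume rate / (speed * 60 * width), i.e.
  thickness = throughput / (60 * speed * width * density) * 1000
  thickness = 26738 / (60 * 12.5 * 2.3 * 2500) * 1000 = 6.2 mm

6.2 mm


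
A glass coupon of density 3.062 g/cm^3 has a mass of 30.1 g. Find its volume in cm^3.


Rearrange rho = m / V:
  V = m / rho
  V = 30.1 / 3.062 = 9.83 cm^3

9.83 cm^3


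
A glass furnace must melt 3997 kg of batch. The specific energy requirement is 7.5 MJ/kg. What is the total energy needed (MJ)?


Total energy = mass * specific energy
  E = 3997 * 7.5 = 29977.5 MJ

29977.5 MJ


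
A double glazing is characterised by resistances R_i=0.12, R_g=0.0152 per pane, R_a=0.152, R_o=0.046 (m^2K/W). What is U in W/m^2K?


Total thermal resistance (series):
  R_total = R_in + R_glass + R_air + R_glass + R_out
  R_total = 0.12 + 0.0152 + 0.152 + 0.0152 + 0.046 = 0.3484 m^2K/W
U-value = 1 / R_total = 1 / 0.3484 = 2.87 W/m^2K

2.87 W/m^2K


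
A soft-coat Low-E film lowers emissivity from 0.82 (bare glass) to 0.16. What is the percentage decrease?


Percentage reduction = (1 - coated/uncoated) * 100
  Ratio = 0.16 / 0.82 = 0.1951
  Reduction = (1 - 0.1951) * 100 = 80.5%

80.5%


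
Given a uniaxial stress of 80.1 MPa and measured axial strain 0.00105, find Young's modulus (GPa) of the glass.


Young's modulus: E = stress / strain
  E = 80.1 MPa / 0.00105 = 76285.71 MPa
Convert to GPa: 76285.71 / 1000 = 76.29 GPa

76.29 GPa


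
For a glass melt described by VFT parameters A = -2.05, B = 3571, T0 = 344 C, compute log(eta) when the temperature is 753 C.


VFT equation: log(eta) = A + B / (T - T0)
  T - T0 = 753 - 344 = 409
  B / (T - T0) = 3571 / 409 = 8.731
  log(eta) = -2.05 + 8.731 = 6.681

6.681


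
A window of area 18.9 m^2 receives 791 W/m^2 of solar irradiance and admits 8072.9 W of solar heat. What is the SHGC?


Rearrange Q = Area * SHGC * Irradiance:
  SHGC = Q / (Area * Irradiance)
  SHGC = 8072.9 / (18.9 * 791) = 0.54

0.54


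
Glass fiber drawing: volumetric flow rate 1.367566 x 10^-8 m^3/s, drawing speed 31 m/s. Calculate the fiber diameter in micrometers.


Cross-sectional area from continuity:
  A = Q / v = 1.367566 x 10^-8 / 31 = 4.411503 x 10^-10 m^2
Diameter from circular cross-section:
  d = sqrt(4A / pi) * 10^6 (m -> um)
  d = sqrt(4 * 4.411503 x 10^-10 / pi) * 10^6 = 23.7 um

23.7 um


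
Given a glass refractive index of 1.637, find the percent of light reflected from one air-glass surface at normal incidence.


Fresnel reflectance at normal incidence:
  R = ((n - 1)/(n + 1))^2
  (n - 1)/(n + 1) = (1.637 - 1)/(1.637 + 1) = 0.241562
  R = 0.241562^2 = 0.0583522
  R(%) = 0.0583522 * 100 = 5.835%

5.835%


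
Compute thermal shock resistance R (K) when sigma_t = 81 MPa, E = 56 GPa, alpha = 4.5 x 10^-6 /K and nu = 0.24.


Thermal shock resistance: R = sigma * (1 - nu) / (E * alpha)
  Numerator = 81 * (1 - 0.24) = 61.56
  Denominator = 56 * 1000 * (4.5 x 10^-6) = 0.252
  R = 61.56 / 0.252 = 244.3 K

244.3 K


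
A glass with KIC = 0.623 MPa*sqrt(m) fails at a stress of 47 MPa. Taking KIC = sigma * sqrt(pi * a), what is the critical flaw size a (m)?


Rearrange KIC = sigma * sqrt(pi * a):
  sqrt(pi * a) = KIC / sigma
  sqrt(pi * a) = 0.623 / 47 = 0.013255
  a = (KIC / sigma)^2 / pi
  a = 0.013255^2 / pi = 0.0000559 m

0.0000559 m


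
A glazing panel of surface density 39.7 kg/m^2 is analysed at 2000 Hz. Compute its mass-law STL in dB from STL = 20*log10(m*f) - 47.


Mass law: STL = 20 * log10(m * f) - 47
  m * f = 39.7 * 2000 = 79400
  log10(79400) = 4.89982
  STL = 20 * 4.89982 - 47 = 97.9964 - 47 = 51.0 dB

51.0 dB


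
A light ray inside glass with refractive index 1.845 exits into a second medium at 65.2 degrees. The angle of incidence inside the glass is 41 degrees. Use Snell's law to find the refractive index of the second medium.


Apply Snell's law: n1 * sin(theta1) = n2 * sin(theta2)
  n2 = n1 * sin(theta1) / sin(theta2)
  sin(41) = 0.656059
  sin(65.2) = 0.907777
  n2 = 1.845 * 0.656059 / 0.907777 = 1.3334

1.3334


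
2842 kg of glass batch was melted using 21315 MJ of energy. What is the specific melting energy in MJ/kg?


Rearrange E = m * s for s:
  s = E / m
  s = 21315 / 2842 = 7.5 MJ/kg

7.5 MJ/kg


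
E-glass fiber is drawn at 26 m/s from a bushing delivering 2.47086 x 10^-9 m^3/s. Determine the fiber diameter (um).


Cross-sectional area from continuity:
  A = Q / v = 2.47086 x 10^-9 / 26 = 9.503308 x 10^-11 m^2
Diameter from circular cross-section:
  d = sqrt(4A / pi) * 10^6 (m -> um)
  d = sqrt(4 * 9.503308 x 10^-11 / pi) * 10^6 = 11.0 um

11.0 um


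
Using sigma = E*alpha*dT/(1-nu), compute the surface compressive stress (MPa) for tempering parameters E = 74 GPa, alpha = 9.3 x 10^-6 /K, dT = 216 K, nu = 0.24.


Tempering stress: sigma = E * alpha * dT / (1 - nu)
  E (MPa) = 74 * 1000 = 74000
  Numerator = 74000 * (9.3 x 10^-6) * 216 = 148.6512
  Denominator = 1 - 0.24 = 0.76
  sigma = 148.6512 / 0.76 = 195.6 MPa

195.6 MPa


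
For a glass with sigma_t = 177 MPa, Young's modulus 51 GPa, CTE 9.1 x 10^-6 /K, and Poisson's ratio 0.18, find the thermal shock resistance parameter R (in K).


Thermal shock resistance: R = sigma * (1 - nu) / (E * alpha)
  Numerator = 177 * (1 - 0.18) = 145.14
  Denominator = 51 * 1000 * (9.1 x 10^-6) = 0.4641
  R = 145.14 / 0.4641 = 312.7 K

312.7 K


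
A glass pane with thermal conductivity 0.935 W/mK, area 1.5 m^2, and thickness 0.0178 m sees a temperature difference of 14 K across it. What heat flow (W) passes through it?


Fourier's law: Q = k * A * dT / t
  Q = 0.935 * 1.5 * 14 / 0.0178
  Q = 19.635 / 0.0178 = 1103.1 W

1103.1 W


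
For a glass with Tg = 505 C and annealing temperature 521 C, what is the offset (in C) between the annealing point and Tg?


Offset = T_anneal - Tg:
  offset = 521 - 505 = 16 C

16 C


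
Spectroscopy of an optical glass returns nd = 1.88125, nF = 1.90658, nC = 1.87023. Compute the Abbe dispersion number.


Abbe number formula: Vd = (nd - 1) / (nF - nC)
  nd - 1 = 1.88125 - 1 = 0.88125
  nF - nC = 1.90658 - 1.87023 = 0.03635
  Vd = 0.88125 / 0.03635 = 24.24

24.24


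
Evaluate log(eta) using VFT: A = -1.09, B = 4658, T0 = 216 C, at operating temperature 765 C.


VFT equation: log(eta) = A + B / (T - T0)
  T - T0 = 765 - 216 = 549
  B / (T - T0) = 4658 / 549 = 8.485
  log(eta) = -1.09 + 8.485 = 7.395

7.395


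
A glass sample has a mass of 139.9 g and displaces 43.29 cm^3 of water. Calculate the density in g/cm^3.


Use the definition of density:
  rho = mass / volume
  rho = 139.9 / 43.29 = 3.232 g/cm^3

3.232 g/cm^3


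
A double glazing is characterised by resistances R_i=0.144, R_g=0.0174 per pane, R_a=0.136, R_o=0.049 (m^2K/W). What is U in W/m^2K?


Total thermal resistance (series):
  R_total = R_in + R_glass + R_air + R_glass + R_out
  R_total = 0.144 + 0.0174 + 0.136 + 0.0174 + 0.049 = 0.3638 m^2K/W
U-value = 1 / R_total = 1 / 0.3638 = 2.749 W/m^2K

2.749 W/m^2K


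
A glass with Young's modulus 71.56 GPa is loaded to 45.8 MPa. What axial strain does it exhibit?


Rearrange E = sigma / epsilon:
  epsilon = sigma / E
  E (MPa) = 71.56 * 1000 = 71560
  epsilon = 45.8 / 71560 = 0.00064

0.00064


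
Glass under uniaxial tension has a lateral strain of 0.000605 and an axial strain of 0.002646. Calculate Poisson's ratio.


Poisson's ratio: nu = lateral strain / axial strain
  nu = 0.000605 / 0.002646 = 0.2286

0.2286


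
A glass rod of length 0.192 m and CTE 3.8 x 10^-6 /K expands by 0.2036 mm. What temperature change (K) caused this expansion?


Rearrange dL = alpha * L0 * dT for dT:
  dT = dL / (alpha * L0)
  dL (m) = 0.2036 / 1000 = 0.0002036
  dT = 0.0002036 / ((3.8 x 10^-6) * 0.192) = 279.1 K

279.1 K


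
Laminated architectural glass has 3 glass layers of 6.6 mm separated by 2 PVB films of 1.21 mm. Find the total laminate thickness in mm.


Total thickness = glass contribution + PVB contribution
  Glass: 3 * 6.6 = 19.8 mm
  PVB: 2 * 1.21 = 2.42 mm
  Total = 19.8 + 2.42 = 22.22 mm

22.22 mm


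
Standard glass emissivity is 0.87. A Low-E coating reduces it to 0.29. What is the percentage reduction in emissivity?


Percentage reduction = (1 - coated/uncoated) * 100
  Ratio = 0.29 / 0.87 = 0.3333
  Reduction = (1 - 0.3333) * 100 = 66.7%

66.7%


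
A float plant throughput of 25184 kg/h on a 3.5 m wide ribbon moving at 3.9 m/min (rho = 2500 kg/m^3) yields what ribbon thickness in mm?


Ribbon cross-section from mass balance:
  Volume rate = throughput / density = 25184 / 2500 = 10.0736 m^3/h
  thickness = volume rate / (speed * 60 * width), i.e.
  thickness = throughput / (60 * speed * width * density) * 1000
  thickness = 25184 / (60 * 3.9 * 3.5 * 2500) * 1000 = 12.3 mm

12.3 mm


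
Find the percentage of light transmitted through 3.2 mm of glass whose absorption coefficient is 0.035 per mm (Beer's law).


Beer-Lambert law: T = exp(-alpha * thickness)
  exponent = -0.035 * 3.2 = -0.112
  T = exp(-0.112) = 0.894
  Percentage = 0.894 * 100 = 89.4%

89.4%


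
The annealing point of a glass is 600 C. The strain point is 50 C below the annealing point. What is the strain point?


Strain point = annealing point - difference:
  T_strain = 600 - 50 = 550 C

550 C


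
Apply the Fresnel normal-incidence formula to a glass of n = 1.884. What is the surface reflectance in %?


Fresnel reflectance at normal incidence:
  R = ((n - 1)/(n + 1))^2
  (n - 1)/(n + 1) = (1.884 - 1)/(1.884 + 1) = 0.306519
  R = 0.306519^2 = 0.0939539
  R(%) = 0.0939539 * 100 = 9.395%

9.395%


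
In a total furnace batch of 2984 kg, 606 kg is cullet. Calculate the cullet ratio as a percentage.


Cullet ratio = (cullet mass / total batch mass) * 100
  Ratio = 606 / 2984 * 100 = 20.31%

20.31%


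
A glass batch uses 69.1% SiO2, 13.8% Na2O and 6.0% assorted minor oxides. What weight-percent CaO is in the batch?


Pieces sum to 100%:
  CaO = 100 - (SiO2 + Na2O + others)
  CaO = 100 - (69.1 + 13.8 + 6.0) = 11.1%

11.1%


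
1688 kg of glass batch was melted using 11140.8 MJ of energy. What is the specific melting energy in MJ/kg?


Rearrange E = m * s for s:
  s = E / m
  s = 11140.8 / 1688 = 6.6 MJ/kg

6.6 MJ/kg


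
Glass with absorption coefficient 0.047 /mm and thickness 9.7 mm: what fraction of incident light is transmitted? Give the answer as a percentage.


Beer-Lambert law: T = exp(-alpha * thickness)
  exponent = -0.047 * 9.7 = -0.4559
  T = exp(-0.4559) = 0.6339
  Percentage = 0.6339 * 100 = 63.39%

63.39%


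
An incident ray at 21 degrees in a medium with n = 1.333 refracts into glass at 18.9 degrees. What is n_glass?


Apply Snell's law: n1 * sin(theta1) = n2 * sin(theta2)
  n2 = n1 * sin(theta1) / sin(theta2)
  sin(21) = 0.358368
  sin(18.9) = 0.323917
  n2 = 1.333 * 0.358368 / 0.323917 = 1.4748

1.4748


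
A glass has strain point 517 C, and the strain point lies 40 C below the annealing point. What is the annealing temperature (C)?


T_anneal = T_strain + gap:
  T_anneal = 517 + 40 = 557 C

557 C


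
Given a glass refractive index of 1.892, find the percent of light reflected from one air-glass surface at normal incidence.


Fresnel reflectance at normal incidence:
  R = ((n - 1)/(n + 1))^2
  (n - 1)/(n + 1) = (1.892 - 1)/(1.892 + 1) = 0.308437
  R = 0.308437^2 = 0.0951334
  R(%) = 0.0951334 * 100 = 9.513%

9.513%


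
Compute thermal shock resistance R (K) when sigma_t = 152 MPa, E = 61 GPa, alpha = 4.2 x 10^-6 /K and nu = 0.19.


Thermal shock resistance: R = sigma * (1 - nu) / (E * alpha)
  Numerator = 152 * (1 - 0.19) = 123.12
  Denominator = 61 * 1000 * (4.2 x 10^-6) = 0.2562
  R = 123.12 / 0.2562 = 480.6 K

480.6 K
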